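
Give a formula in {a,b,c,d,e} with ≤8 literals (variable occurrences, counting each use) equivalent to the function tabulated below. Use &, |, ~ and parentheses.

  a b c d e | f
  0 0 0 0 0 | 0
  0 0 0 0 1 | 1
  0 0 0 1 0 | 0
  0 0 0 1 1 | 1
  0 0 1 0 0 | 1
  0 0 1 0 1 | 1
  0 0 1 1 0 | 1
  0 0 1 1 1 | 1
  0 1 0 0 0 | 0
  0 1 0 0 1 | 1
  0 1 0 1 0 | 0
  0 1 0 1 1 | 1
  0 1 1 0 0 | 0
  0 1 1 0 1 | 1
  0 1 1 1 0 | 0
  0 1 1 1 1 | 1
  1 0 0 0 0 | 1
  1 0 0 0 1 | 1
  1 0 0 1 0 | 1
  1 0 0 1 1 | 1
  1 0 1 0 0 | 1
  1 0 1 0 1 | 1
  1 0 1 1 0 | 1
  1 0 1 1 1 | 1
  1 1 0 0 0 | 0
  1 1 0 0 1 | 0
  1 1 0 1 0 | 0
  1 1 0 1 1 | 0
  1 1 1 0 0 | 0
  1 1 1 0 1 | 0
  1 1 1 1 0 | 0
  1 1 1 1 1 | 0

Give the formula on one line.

((~a | ~b) & (((~e & a) | e) | (~b & c)))

  ~a = 11111111111111110000000000000000
  ~b = 11111111000000001111111100000000
  (~a | ~b) = 11111111111111111111111100000000
  ~e = 10101010101010101010101010101010
  (~e & a) = 00000000000000001010101010101010
  ((~e & a) | e) = 01010101010101011111111111111111
  (~b & c) = 00001111000000000000111100000000
  (((~e & a) | e) | (~b & c)) = 01011111010101011111111111111111
  ((~a | ~b) & (((~e & a) | e) | (~b & c))) = 01011111010101011111111100000000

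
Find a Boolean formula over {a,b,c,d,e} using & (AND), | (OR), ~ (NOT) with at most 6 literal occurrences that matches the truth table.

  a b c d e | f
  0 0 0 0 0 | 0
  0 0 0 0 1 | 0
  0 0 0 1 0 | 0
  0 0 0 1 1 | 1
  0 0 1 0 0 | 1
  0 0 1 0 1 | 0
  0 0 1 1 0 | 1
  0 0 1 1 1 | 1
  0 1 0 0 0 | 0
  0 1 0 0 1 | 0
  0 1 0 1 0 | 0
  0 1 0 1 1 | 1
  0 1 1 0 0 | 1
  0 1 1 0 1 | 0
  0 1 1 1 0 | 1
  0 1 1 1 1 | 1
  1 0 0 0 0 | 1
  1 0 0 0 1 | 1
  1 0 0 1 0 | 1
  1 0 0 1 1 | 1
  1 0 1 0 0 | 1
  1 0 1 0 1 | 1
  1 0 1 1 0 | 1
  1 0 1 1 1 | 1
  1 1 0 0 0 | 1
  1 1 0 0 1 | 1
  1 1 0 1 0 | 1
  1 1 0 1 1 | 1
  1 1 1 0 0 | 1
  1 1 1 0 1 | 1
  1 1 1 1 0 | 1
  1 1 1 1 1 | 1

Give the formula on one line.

  ~e = 10101010101010101010101010101010
  (~e & c) = 00001010000010100000101000001010
  (e & d) = 00010001000100010001000100010001
  ((e & d) | a) = 00010001000100011111111111111111
  ((~e & c) | ((e & d) | a)) = 00011011000110111111111111111111

((~e & c) | ((e & d) | a))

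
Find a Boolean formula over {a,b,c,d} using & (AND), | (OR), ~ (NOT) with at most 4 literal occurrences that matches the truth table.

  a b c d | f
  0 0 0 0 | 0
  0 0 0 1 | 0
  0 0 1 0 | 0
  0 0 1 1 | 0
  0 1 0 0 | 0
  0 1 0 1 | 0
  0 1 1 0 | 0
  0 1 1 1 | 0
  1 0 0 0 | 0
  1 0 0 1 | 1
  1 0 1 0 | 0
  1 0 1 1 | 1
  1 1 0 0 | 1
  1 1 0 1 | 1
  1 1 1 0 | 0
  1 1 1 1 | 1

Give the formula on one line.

((d | (b & ~c)) & a)

  ~c = 1100110011001100
  (b & ~c) = 0000110000001100
  (d | (b & ~c)) = 0101110101011101
  ((d | (b & ~c)) & a) = 0000000001011101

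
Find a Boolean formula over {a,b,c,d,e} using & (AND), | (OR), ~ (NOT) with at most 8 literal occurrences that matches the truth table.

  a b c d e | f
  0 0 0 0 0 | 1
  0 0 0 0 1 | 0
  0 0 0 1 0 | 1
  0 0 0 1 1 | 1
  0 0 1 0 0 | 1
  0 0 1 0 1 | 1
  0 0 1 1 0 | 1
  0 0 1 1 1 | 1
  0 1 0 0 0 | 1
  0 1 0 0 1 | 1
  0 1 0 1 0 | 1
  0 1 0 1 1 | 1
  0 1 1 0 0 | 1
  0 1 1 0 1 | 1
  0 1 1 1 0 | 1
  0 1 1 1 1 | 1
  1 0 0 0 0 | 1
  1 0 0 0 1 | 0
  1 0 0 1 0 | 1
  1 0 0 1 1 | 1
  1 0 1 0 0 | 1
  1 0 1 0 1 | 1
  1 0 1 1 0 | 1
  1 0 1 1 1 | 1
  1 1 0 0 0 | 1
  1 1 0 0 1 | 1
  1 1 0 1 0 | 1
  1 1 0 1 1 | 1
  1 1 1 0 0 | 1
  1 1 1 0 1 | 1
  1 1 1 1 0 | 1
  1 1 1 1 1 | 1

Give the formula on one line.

(d | (((c & e) | b) | ~e))

  (c & e) = 00000101000001010000010100000101
  ((c & e) | b) = 00000101111111110000010111111111
  ~e = 10101010101010101010101010101010
  (((c & e) | b) | ~e) = 10101111111111111010111111111111
  (d | (((c & e) | b) | ~e)) = 10111111111111111011111111111111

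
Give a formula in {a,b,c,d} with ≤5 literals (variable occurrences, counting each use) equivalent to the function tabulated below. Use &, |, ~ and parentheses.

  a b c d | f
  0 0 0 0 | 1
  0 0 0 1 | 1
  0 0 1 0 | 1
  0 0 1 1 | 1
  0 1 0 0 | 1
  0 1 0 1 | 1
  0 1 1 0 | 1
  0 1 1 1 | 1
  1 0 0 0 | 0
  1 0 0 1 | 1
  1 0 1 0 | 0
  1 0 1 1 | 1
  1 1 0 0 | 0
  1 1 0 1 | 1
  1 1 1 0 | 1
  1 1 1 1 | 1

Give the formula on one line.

  ~a = 1111111100000000
  (~a | b) = 1111111100001111
  (c & (~a | b)) = 0011001100000011
  (~a | d) = 1111111101010101
  ((c & (~a | b)) | (~a | d)) = 1111111101010111

((c & (~a | b)) | (~a | d))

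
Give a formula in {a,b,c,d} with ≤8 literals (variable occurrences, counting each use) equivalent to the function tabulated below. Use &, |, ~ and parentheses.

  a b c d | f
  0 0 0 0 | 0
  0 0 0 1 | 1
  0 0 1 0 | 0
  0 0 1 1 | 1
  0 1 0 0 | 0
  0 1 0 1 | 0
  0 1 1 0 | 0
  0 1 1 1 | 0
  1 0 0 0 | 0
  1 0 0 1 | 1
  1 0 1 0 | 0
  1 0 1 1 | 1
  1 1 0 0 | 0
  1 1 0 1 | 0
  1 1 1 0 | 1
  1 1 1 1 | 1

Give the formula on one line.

(((a & (b | ~a)) | d) & ((a & c) | ~b))

  ~a = 1111111100000000
  (b | ~a) = 1111111100001111
  (a & (b | ~a)) = 0000000000001111
  ((a & (b | ~a)) | d) = 0101010101011111
  (a & c) = 0000000000110011
  ~b = 1111000011110000
  ((a & c) | ~b) = 1111000011110011
  (((a & (b | ~a)) | d) & ((a & c) | ~b)) = 0101000001010011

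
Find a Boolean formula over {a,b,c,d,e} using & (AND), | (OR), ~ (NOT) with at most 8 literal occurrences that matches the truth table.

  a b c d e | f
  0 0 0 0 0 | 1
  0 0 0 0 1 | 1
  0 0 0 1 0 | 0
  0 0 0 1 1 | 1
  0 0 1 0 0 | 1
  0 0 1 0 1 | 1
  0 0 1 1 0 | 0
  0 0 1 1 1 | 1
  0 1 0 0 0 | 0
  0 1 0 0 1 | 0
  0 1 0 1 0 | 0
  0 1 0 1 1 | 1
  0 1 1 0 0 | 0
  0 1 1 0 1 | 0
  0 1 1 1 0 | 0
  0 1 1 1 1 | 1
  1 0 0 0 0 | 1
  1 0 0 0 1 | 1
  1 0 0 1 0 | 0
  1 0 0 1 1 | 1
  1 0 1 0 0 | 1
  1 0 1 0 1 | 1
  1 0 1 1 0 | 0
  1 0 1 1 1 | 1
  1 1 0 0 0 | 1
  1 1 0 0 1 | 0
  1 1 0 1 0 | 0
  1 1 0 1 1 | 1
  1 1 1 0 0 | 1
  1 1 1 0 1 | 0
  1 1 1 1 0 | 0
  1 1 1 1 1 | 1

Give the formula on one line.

((e | ~d) & (d | ((a & ~e) | ~b)))

  ~d = 11001100110011001100110011001100
  (e | ~d) = 11011101110111011101110111011101
  ~e = 10101010101010101010101010101010
  (a & ~e) = 00000000000000001010101010101010
  ~b = 11111111000000001111111100000000
  ((a & ~e) | ~b) = 11111111000000001111111110101010
  (d | ((a & ~e) | ~b)) = 11111111001100111111111110111011
  ((e | ~d) & (d | ((a & ~e) | ~b))) = 11011101000100011101110110011001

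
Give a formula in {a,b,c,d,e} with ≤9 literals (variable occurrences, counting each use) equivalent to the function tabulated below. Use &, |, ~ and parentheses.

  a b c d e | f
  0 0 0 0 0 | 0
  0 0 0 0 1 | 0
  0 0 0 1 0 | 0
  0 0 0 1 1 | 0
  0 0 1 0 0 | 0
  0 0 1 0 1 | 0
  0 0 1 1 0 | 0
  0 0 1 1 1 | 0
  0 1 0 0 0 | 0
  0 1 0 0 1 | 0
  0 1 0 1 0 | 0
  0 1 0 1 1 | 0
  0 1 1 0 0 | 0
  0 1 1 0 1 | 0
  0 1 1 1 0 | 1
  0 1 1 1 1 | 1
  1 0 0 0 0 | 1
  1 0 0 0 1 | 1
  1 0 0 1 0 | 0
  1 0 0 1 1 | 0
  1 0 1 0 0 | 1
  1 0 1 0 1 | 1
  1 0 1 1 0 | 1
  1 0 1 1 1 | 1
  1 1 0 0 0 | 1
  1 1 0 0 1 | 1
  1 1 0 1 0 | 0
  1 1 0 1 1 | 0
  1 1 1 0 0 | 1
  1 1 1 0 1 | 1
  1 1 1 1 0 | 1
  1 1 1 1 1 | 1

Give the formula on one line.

  ~d = 11001100110011001100110011001100
  (c | ~d) = 11001111110011111100111111001111
  ~c = 11110000111100001111000011110000
  (a | b) = 00000000111111111111111111111111
  (~c | (a | b)) = 11110000111111111111111111111111
  (d | a) = 00110011001100111111111111111111
  ((~c | (a | b)) & (d | a)) = 00110000001100111111111111111111
  ((c | ~d) & ((~c | (a | b)) & (d | a))) = 00000000000000111100111111001111

((c | ~d) & ((~c | (a | b)) & (d | a)))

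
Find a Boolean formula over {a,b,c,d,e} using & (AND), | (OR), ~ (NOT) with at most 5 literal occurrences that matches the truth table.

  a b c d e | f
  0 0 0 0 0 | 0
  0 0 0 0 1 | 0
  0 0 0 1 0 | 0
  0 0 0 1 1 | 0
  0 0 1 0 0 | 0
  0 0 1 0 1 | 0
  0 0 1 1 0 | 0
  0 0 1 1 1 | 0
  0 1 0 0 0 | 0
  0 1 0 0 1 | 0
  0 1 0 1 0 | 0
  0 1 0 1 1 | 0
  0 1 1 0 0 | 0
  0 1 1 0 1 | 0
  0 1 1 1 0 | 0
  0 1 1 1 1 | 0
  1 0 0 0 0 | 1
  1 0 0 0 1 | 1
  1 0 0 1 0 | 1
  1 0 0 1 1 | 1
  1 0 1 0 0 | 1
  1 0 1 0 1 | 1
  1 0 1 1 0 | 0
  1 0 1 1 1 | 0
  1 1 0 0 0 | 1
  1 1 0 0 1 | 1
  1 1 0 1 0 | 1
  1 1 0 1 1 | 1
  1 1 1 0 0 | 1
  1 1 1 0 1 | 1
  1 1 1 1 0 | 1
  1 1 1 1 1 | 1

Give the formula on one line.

  ~d = 11001100110011001100110011001100
  ~a = 11111111111111110000000000000000
  ~c = 11110000111100001111000011110000
  (~c | b) = 11110000111111111111000011111111
  (~a | (~c | b)) = 11111111111111111111000011111111
  (~d | (~a | (~c | b))) = 11111111111111111111110011111111
  (a & (~d | (~a | (~c | b)))) = 00000000000000001111110011111111

(a & (~d | (~a | (~c | b))))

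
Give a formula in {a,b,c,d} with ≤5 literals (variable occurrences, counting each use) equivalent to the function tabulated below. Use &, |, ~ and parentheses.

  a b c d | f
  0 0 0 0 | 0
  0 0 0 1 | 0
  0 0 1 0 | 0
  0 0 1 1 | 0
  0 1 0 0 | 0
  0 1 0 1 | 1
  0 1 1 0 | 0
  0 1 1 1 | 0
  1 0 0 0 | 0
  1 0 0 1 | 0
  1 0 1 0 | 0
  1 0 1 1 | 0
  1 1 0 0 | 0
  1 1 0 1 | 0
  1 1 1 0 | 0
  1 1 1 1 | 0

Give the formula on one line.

  ~a = 1111111100000000
  (c | ~a) = 1111111100110011
  ~c = 1100110011001100
  ((c | ~a) & ~c) = 1100110000000000
  (d & ((c | ~a) & ~c)) = 0100010000000000
  ((d & ((c | ~a) & ~c)) & b) = 0000010000000000

((d & ((c | ~a) & ~c)) & b)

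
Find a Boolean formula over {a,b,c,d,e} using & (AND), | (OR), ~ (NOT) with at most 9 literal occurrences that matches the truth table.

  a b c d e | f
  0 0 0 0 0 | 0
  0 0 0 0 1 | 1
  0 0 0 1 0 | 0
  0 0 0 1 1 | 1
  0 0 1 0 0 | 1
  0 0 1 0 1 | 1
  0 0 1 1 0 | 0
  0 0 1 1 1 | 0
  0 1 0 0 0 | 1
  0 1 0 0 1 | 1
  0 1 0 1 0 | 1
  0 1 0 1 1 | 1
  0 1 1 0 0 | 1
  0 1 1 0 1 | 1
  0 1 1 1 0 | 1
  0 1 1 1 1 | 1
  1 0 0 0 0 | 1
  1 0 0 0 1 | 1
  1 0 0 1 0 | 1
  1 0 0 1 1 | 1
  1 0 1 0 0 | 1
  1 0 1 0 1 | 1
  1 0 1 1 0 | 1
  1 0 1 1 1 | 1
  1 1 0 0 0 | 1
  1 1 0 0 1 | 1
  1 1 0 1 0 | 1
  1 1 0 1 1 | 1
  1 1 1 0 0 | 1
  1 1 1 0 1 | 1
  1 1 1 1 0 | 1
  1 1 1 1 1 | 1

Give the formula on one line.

  (d | c) = 00111111001111110011111100111111
  ~d = 11001100110011001100110011001100
  ((d | c) & ~d) = 00001100000011000000110000001100
  ~c = 11110000111100001111000011110000
  (e & ~c) = 01010000010100000101000001010000
  ((e & ~c) | b) = 01010000111111110101000011111111
  (((d | c) & ~d) | ((e & ~c) | b)) = 01011100111111110101110011111111
  ((((d | c) & ~d) | ((e & ~c) | b)) | a) = 01011100111111111111111111111111

((((d | c) & ~d) | ((e & ~c) | b)) | a)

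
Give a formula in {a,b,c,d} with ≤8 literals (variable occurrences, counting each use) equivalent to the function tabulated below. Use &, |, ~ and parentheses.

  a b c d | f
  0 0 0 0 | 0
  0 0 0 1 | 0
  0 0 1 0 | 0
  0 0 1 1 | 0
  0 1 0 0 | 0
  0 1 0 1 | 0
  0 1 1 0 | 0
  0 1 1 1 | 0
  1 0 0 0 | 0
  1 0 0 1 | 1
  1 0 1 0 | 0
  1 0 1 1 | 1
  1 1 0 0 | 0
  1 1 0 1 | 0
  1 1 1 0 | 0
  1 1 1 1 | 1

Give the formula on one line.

  (d & a) = 0000000001010101
  ~b = 1111000011110000
  ~c = 1100110011001100
  (~b & ~c) = 1100000011000000
  (c | (~b & ~c)) = 1111001111110011
  (a | c) = 0011001111111111
  ((a | c) | b) = 0011111111111111
  ((c | (~b & ~c)) & ((a | c) | b)) = 0011001111110011
  ((d & a) & ((c | (~b & ~c)) & ((a | c) | b))) = 0000000001010001

((d & a) & ((c | (~b & ~c)) & ((a | c) | b)))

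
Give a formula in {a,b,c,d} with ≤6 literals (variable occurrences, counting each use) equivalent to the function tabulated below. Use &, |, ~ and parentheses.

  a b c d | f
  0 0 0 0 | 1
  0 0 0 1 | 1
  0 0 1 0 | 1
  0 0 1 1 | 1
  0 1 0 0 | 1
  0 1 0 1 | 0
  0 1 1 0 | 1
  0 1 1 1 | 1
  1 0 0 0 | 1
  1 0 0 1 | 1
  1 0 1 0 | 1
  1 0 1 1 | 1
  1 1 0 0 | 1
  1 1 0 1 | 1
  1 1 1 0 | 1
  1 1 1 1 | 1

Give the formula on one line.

((c | (~b | (b & a))) | ~d)

  ~b = 1111000011110000
  (b & a) = 0000000000001111
  (~b | (b & a)) = 1111000011111111
  (c | (~b | (b & a))) = 1111001111111111
  ~d = 1010101010101010
  ((c | (~b | (b & a))) | ~d) = 1111101111111111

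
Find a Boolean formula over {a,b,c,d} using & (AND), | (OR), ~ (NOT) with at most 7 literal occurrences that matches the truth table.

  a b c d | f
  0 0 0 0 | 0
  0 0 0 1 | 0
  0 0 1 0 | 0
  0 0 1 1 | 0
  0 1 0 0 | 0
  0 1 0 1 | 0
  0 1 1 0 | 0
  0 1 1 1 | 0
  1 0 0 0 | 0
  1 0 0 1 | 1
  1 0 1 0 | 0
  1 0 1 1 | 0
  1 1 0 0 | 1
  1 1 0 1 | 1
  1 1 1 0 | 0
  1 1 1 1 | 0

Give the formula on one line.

  ~c = 1100110011001100
  (a & ~c) = 0000000011001100
  (d | b) = 0101111101011111
  ((a & ~c) & (d | b)) = 0000000001001100

((a & ~c) & (d | b))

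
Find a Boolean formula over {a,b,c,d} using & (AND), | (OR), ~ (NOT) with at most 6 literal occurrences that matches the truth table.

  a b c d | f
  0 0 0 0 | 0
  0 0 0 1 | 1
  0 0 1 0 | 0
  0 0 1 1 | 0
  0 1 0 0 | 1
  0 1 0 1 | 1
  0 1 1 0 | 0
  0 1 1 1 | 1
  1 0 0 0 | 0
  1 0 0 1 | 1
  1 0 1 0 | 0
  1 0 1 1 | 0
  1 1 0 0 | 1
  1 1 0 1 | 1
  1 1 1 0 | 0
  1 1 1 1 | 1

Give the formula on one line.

((~c & d) | (b & (~c | d)))

  ~c = 1100110011001100
  (~c & d) = 0100010001000100
  (~c | d) = 1101110111011101
  (b & (~c | d)) = 0000110100001101
  ((~c & d) | (b & (~c | d))) = 0100110101001101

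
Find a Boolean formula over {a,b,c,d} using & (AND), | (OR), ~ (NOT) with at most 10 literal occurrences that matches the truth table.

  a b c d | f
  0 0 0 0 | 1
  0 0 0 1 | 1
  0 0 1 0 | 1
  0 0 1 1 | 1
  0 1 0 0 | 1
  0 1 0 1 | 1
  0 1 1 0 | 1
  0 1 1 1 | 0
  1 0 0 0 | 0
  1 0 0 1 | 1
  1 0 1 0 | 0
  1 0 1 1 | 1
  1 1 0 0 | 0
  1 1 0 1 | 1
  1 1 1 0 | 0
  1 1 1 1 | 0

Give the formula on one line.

(((d & a) | ~a) & (((~c & b) | ((c | a) & ~d)) | ~b))

  (d & a) = 0000000001010101
  ~a = 1111111100000000
  ((d & a) | ~a) = 1111111101010101
  ~c = 1100110011001100
  (~c & b) = 0000110000001100
  (c | a) = 0011001111111111
  ~d = 1010101010101010
  ((c | a) & ~d) = 0010001010101010
  ((~c & b) | ((c | a) & ~d)) = 0010111010101110
  ~b = 1111000011110000
  (((~c & b) | ((c | a) & ~d)) | ~b) = 1111111011111110
  (((d & a) | ~a) & (((~c & b) | ((c | a) & ~d)) | ~b)) = 1111111001010100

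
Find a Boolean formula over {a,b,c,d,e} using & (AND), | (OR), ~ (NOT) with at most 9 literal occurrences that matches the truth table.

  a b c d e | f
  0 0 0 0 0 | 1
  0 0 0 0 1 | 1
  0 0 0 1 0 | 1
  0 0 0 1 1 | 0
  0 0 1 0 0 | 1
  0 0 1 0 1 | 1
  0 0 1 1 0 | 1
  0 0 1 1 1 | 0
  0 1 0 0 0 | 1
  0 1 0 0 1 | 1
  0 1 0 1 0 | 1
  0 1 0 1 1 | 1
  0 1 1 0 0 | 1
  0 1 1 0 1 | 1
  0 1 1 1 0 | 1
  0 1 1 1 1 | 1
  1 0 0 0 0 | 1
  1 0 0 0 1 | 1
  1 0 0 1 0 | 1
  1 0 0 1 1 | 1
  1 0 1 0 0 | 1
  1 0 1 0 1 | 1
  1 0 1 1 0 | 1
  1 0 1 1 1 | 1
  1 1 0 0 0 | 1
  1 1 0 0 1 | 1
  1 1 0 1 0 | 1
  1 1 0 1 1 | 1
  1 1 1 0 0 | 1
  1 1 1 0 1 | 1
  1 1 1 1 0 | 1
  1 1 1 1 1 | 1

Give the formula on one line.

((((e & a) | ~e) | ~d) | (b & (((c | e) & ~a) & d)))

  (e & a) = 00000000000000000101010101010101
  ~e = 10101010101010101010101010101010
  ((e & a) | ~e) = 10101010101010101111111111111111
  ~d = 11001100110011001100110011001100
  (((e & a) | ~e) | ~d) = 11101110111011101111111111111111
  (c | e) = 01011111010111110101111101011111
  ~a = 11111111111111110000000000000000
  ((c | e) & ~a) = 01011111010111110000000000000000
  (((c | e) & ~a) & d) = 00010011000100110000000000000000
  (b & (((c | e) & ~a) & d)) = 00000000000100110000000000000000
  ((((e & a) | ~e) | ~d) | (b & (((c | e) & ~a) & d))) = 11101110111111111111111111111111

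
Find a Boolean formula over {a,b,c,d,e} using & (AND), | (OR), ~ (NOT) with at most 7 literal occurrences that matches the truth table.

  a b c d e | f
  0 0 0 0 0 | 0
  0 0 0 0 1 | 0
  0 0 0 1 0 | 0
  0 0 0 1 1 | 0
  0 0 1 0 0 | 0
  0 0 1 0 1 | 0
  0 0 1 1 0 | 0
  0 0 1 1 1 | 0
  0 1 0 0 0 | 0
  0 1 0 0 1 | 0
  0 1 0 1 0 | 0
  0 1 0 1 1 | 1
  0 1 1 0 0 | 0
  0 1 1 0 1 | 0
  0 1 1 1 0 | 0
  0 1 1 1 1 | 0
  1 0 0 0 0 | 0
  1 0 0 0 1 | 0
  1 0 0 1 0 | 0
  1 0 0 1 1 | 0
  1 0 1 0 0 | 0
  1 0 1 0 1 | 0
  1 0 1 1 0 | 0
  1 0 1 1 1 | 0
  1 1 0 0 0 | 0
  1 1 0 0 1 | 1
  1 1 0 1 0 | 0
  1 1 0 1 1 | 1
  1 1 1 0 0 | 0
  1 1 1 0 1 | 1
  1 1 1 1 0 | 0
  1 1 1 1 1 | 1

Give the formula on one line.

((b & (a | ~c)) & ((a | d) & (~b | e)))

  ~c = 11110000111100001111000011110000
  (a | ~c) = 11110000111100001111111111111111
  (b & (a | ~c)) = 00000000111100000000000011111111
  (a | d) = 00110011001100111111111111111111
  ~b = 11111111000000001111111100000000
  (~b | e) = 11111111010101011111111101010101
  ((a | d) & (~b | e)) = 00110011000100011111111101010101
  ((b & (a | ~c)) & ((a | d) & (~b | e))) = 00000000000100000000000001010101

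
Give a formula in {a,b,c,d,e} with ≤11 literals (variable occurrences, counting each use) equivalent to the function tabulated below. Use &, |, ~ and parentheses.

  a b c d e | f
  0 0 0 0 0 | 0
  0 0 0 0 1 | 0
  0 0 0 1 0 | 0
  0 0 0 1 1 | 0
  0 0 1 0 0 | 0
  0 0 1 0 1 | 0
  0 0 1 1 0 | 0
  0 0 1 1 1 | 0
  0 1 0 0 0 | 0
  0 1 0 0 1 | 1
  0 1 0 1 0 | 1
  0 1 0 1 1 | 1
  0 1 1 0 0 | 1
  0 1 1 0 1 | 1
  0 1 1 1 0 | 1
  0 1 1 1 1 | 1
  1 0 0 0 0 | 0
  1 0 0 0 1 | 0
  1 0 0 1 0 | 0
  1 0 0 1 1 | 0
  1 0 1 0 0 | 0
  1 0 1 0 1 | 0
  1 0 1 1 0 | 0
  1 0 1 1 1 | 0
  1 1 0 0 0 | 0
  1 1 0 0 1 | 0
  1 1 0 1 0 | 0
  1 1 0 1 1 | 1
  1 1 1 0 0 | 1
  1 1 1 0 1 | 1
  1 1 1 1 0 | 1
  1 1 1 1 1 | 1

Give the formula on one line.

((((e & ~a) | (~a & c)) | (c | (d & (e | ~a)))) & b)

  ~a = 11111111111111110000000000000000
  (e & ~a) = 01010101010101010000000000000000
  (~a & c) = 00001111000011110000000000000000
  ((e & ~a) | (~a & c)) = 01011111010111110000000000000000
  (e | ~a) = 11111111111111110101010101010101
  (d & (e | ~a)) = 00110011001100110001000100010001
  (c | (d & (e | ~a))) = 00111111001111110001111100011111
  (((e & ~a) | (~a & c)) | (c | (d & (e | ~a)))) = 01111111011111110001111100011111
  ((((e & ~a) | (~a & c)) | (c | (d & (e | ~a)))) & b) = 00000000011111110000000000011111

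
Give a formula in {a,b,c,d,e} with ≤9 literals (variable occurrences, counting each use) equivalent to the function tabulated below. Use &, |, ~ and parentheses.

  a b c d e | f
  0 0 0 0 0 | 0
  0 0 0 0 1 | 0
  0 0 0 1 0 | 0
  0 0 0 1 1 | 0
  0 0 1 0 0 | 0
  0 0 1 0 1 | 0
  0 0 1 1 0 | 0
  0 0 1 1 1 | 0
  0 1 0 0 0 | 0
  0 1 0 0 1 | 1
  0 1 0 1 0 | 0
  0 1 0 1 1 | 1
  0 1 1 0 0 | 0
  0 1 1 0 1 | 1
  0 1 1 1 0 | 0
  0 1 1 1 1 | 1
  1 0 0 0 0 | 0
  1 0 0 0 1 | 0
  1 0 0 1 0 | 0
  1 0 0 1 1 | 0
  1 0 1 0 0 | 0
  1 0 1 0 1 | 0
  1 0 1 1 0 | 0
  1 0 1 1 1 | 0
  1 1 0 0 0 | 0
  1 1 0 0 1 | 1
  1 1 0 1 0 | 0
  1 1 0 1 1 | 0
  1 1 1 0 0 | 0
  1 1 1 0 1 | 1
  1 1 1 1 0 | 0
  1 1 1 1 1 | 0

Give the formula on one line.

  (b & e) = 00000000010101010000000001010101
  ~b = 11111111000000001111111100000000
  (~b & c) = 00001111000000000000111100000000
  ~d = 11001100110011001100110011001100
  ~a = 11111111111111110000000000000000
  (~d | ~a) = 11111111111111111100110011001100
  ((~b & c) | (~d | ~a)) = 11111111111111111100111111001100
  (~d | ~b) = 11111111110011001111111111001100
  ((~d | ~b) & a) = 00000000000000001111111111001100
  (((~b & c) | (~d | ~a)) | ((~d | ~b) & a)) = 11111111111111111111111111001100
  ((b & e) & (((~b & c) | (~d | ~a)) | ((~d | ~b) & a))) = 00000000010101010000000001000100

((b & e) & (((~b & c) | (~d | ~a)) | ((~d | ~b) & a)))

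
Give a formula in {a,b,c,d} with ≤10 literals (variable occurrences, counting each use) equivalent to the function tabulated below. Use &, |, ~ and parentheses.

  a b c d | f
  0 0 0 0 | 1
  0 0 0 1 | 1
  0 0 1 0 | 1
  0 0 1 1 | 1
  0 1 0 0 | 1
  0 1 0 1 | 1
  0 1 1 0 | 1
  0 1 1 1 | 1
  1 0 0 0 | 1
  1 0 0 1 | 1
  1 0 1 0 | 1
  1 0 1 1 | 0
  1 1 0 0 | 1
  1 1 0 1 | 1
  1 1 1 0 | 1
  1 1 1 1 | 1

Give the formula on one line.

  ~a = 1111111100000000
  ~c = 1100110011001100
  (~a | ~c) = 1111111111001100
  (b | (~a | ~c)) = 1111111111001111
  (d & (b | (~a | ~c))) = 0101010101000101
  ~d = 1010101010101010
  ((~a | ~c) | ~d) = 1111111111101110
  ((d & (b | (~a | ~c))) | ((~a | ~c) | ~d)) = 1111111111101111

((d & (b | (~a | ~c))) | ((~a | ~c) | ~d))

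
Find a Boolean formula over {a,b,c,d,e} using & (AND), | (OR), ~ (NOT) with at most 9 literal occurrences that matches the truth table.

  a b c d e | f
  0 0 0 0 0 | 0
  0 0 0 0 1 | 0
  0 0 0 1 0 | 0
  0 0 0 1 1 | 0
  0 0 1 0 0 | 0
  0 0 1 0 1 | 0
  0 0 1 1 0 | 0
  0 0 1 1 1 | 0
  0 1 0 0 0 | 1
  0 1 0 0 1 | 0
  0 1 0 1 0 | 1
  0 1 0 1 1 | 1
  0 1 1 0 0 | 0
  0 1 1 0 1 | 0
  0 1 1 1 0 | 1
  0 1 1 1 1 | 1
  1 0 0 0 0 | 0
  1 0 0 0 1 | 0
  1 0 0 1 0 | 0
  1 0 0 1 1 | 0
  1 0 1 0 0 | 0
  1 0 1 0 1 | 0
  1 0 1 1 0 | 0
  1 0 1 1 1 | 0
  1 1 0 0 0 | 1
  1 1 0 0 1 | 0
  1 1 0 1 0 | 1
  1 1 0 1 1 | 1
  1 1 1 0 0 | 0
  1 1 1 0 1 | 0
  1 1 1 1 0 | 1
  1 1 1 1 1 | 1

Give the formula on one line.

  ~b = 11111111000000001111111100000000
  (~b | d) = 11111111001100111111111100110011
  ~e = 10101010101010101010101010101010
  (~e | c) = 10101111101011111010111110101111
  ~c = 11110000111100001111000011110000
  ((~e | c) & ~c) = 10100000101000001010000010100000
  (b | c) = 00001111111111110000111111111111
  (((~e | c) & ~c) & (b | c)) = 00000000101000000000000010100000
  ((~b | d) | (((~e | c) & ~c) & (b | c))) = 11111111101100111111111110110011
  (((~b | d) | (((~e | c) & ~c) & (b | c))) & b) = 00000000101100110000000010110011

(((~b | d) | (((~e | c) & ~c) & (b | c))) & b)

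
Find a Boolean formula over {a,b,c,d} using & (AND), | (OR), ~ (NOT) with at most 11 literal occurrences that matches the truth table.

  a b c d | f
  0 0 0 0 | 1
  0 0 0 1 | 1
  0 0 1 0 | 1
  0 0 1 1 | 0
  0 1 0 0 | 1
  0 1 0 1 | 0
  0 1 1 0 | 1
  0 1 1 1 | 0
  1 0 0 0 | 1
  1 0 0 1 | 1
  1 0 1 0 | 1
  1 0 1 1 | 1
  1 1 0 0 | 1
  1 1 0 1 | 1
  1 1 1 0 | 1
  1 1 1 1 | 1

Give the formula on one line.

  ~c = 1100110011001100
  ~b = 1111000011110000
  (~b & c) = 0011000000110000
  (d | (~b & c)) = 0111010101110101
  (~b & (d | (~b & c))) = 0111000001110000
  (~c & (~b & (d | (~b & c)))) = 0100000001000000
  ~d = 1010101010101010
  (d & a) = 0000000001010101
  (~d | (d & a)) = 1010101011111111
  ((~c & (~b & (d | (~b & c)))) | (~d | (d & a))) = 1110101011111111

((~c & (~b & (d | (~b & c)))) | (~d | (d & a)))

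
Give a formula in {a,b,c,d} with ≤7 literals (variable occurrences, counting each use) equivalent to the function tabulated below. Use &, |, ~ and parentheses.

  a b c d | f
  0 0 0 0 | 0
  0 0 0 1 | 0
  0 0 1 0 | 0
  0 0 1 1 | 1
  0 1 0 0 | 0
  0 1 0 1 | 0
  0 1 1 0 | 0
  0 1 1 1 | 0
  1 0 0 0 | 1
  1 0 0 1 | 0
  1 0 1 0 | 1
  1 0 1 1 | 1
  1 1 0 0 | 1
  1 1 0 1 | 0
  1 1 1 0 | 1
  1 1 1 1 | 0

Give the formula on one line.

  (d | a) = 0101010111111111
  ~d = 1010101010101010
  ~b = 1111000011110000
  (~d & ~b) = 1010000010100000
  (~b & c) = 0011000000110000
  ((~d & ~b) | (~b & c)) = 1011000010110000
  (~d | ((~d & ~b) | (~b & c))) = 1011101010111010
  ((d | a) & (~d | ((~d & ~b) | (~b & c)))) = 0001000010111010

((d | a) & (~d | ((~d & ~b) | (~b & c))))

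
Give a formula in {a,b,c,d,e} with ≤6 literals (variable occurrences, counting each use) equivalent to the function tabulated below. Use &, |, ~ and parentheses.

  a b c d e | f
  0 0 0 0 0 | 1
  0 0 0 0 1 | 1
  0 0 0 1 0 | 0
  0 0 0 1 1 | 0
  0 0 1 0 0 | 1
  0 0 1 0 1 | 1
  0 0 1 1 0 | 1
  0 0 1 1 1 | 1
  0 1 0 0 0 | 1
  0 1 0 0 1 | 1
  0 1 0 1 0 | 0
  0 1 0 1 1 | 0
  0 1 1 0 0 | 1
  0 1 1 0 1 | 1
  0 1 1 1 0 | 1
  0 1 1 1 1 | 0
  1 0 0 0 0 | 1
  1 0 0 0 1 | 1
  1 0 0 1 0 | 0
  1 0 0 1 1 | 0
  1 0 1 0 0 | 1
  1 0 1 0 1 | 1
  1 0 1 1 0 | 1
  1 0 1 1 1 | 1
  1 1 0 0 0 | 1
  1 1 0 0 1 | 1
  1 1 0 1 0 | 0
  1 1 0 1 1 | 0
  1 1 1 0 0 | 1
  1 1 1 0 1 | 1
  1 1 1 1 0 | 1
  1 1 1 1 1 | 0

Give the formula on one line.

  ~d = 11001100110011001100110011001100
  ~e = 10101010101010101010101010101010
  ~b = 11111111000000001111111100000000
  (~e | ~b) = 11111111101010101111111110101010
  ((~e | ~b) & c) = 00001111000010100000111100001010
  (~d | ((~e | ~b) & c)) = 11001111110011101100111111001110

(~d | ((~e | ~b) & c))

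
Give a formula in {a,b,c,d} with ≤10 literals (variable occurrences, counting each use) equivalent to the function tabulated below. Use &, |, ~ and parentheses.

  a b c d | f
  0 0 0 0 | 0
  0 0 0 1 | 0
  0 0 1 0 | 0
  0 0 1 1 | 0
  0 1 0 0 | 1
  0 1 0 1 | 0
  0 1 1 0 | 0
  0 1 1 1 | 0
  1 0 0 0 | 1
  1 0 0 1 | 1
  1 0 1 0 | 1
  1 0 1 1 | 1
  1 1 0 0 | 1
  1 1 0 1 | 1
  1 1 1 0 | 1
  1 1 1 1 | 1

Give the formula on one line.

  ~c = 1100110011001100
  (~c & b) = 0000110000001100
  ~d = 1010101010101010
  ~a = 1111111100000000
  (~d & ~a) = 1010101000000000
  ~b = 1111000011110000
  (~b & d) = 0101000001010000
  (c & b) = 0000001100000011
  ((~b & d) | (c & b)) = 0101001101010011
  ((~d & ~a) | ((~b & d) | (c & b))) = 1111101101010011
  ((~c & b) & ((~d & ~a) | ((~b & d) | (c & b)))) = 0000100000000000
  (a | ((~c & b) & ((~d & ~a) | ((~b & d) | (c & b))))) = 0000100011111111

(a | ((~c & b) & ((~d & ~a) | ((~b & d) | (c & b)))))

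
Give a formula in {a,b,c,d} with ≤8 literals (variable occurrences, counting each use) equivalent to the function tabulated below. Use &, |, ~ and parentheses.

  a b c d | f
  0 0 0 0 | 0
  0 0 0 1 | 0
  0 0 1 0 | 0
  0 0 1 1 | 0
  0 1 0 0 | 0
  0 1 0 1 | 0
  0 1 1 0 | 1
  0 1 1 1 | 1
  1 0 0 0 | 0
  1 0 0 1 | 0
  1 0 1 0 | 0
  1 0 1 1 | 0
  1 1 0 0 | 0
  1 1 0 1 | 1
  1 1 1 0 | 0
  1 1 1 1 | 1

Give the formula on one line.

((~a | d) & ((c | a) & b))

  ~a = 1111111100000000
  (~a | d) = 1111111101010101
  (c | a) = 0011001111111111
  ((c | a) & b) = 0000001100001111
  ((~a | d) & ((c | a) & b)) = 0000001100000101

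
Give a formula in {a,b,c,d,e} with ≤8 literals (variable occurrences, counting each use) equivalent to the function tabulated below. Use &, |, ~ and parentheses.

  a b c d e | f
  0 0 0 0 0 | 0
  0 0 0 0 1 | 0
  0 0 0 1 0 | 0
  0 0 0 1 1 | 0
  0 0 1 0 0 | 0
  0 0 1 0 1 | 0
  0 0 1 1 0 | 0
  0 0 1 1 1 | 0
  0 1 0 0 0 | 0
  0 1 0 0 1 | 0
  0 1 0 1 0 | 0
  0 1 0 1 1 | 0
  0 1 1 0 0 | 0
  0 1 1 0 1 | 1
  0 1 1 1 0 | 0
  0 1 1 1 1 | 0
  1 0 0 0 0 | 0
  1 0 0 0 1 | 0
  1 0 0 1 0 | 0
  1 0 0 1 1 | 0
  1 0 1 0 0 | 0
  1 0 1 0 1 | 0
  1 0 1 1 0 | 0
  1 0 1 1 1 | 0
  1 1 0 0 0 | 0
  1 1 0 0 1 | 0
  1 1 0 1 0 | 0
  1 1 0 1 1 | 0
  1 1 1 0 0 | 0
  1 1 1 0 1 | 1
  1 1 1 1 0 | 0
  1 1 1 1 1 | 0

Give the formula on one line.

((e & ((b | d) | ~e)) & ((c & ~d) & e))

  (b | d) = 00110011111111110011001111111111
  ~e = 10101010101010101010101010101010
  ((b | d) | ~e) = 10111011111111111011101111111111
  (e & ((b | d) | ~e)) = 00010001010101010001000101010101
  ~d = 11001100110011001100110011001100
  (c & ~d) = 00001100000011000000110000001100
  ((c & ~d) & e) = 00000100000001000000010000000100
  ((e & ((b | d) | ~e)) & ((c & ~d) & e)) = 00000000000001000000000000000100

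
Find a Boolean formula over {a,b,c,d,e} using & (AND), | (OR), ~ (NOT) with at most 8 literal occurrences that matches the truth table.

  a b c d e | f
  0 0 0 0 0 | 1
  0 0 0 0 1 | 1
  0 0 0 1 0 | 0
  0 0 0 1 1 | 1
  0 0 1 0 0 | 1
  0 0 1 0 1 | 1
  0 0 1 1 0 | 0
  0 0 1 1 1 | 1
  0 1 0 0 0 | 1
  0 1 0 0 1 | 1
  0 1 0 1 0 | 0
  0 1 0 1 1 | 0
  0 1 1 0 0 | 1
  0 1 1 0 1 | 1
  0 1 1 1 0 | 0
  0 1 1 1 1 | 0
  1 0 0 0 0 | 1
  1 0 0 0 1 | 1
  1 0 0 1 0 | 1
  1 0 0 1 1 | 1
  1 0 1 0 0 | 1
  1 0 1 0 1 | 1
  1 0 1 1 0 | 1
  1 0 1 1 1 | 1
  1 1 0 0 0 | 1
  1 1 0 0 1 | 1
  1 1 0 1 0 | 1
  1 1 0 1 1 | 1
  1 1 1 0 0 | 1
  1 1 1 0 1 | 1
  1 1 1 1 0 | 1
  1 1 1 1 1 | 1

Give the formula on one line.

((e & ~b) | ((d & a) | ~d))

  ~b = 11111111000000001111111100000000
  (e & ~b) = 01010101000000000101010100000000
  (d & a) = 00000000000000000011001100110011
  ~d = 11001100110011001100110011001100
  ((d & a) | ~d) = 11001100110011001111111111111111
  ((e & ~b) | ((d & a) | ~d)) = 11011101110011001111111111111111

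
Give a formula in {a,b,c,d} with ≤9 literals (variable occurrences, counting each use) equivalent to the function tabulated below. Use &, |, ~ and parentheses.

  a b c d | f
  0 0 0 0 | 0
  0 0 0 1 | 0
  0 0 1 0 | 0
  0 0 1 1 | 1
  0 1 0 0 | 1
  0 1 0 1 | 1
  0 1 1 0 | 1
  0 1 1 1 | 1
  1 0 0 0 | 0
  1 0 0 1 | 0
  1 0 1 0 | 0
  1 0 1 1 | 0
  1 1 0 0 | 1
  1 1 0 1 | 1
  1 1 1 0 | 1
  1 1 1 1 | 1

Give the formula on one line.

  ~c = 1100110011001100
  (a | c) = 0011001111111111
  (~c & (a | c)) = 0000000011001100
  ~a = 1111111100000000
  (d & ~a) = 0101010100000000
  ((~c & (a | c)) | (d & ~a)) = 0101010111001100
  (c & ((~c & (a | c)) | (d & ~a))) = 0001000100000000
  ((c & ((~c & (a | c)) | (d & ~a))) | b) = 0001111100001111

((c & ((~c & (a | c)) | (d & ~a))) | b)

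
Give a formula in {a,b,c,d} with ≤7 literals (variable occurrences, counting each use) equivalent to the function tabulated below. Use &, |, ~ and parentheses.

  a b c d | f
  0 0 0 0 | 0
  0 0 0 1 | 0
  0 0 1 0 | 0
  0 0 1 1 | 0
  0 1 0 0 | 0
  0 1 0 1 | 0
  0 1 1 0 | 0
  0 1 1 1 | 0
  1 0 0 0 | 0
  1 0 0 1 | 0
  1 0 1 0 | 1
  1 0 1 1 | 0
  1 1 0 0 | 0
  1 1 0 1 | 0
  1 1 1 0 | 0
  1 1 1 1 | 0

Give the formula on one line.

((~b & ~d) & ((c & a) & ~d))

  ~b = 1111000011110000
  ~d = 1010101010101010
  (~b & ~d) = 1010000010100000
  (c & a) = 0000000000110011
  ((c & a) & ~d) = 0000000000100010
  ((~b & ~d) & ((c & a) & ~d)) = 0000000000100000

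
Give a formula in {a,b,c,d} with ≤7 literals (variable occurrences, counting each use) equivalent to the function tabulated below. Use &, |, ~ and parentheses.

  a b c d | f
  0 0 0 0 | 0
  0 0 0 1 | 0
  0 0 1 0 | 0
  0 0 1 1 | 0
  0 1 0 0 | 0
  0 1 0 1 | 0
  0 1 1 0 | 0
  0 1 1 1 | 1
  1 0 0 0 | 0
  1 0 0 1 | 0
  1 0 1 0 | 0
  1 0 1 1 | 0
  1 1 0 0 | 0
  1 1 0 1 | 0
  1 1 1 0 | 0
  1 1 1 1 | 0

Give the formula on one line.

  (d & b) = 0000010100000101
  (c & (d & b)) = 0000000100000001
  ~a = 1111111100000000
  ((c & (d & b)) & ~a) = 0000000100000000

((c & (d & b)) & ~a)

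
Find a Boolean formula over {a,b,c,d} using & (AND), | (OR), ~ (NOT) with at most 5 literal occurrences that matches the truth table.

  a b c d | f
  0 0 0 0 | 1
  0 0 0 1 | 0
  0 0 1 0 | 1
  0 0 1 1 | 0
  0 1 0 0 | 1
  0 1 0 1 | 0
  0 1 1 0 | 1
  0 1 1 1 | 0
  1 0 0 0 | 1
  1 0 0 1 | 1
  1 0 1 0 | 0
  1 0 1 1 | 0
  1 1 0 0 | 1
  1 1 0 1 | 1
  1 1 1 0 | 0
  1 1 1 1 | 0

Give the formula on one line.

((~c & a) | (~a & ~d))

  ~c = 1100110011001100
  (~c & a) = 0000000011001100
  ~a = 1111111100000000
  ~d = 1010101010101010
  (~a & ~d) = 1010101000000000
  ((~c & a) | (~a & ~d)) = 1010101011001100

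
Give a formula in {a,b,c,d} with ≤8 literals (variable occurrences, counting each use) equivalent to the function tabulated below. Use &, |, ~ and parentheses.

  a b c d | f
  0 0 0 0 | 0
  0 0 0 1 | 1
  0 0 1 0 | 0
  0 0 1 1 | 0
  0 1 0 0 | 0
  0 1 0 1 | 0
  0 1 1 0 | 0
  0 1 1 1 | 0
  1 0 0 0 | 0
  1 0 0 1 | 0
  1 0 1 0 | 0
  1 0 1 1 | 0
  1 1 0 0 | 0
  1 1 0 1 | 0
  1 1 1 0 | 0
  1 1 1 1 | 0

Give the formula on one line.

  ~c = 1100110011001100
  ~a = 1111111100000000
  (~c & ~a) = 1100110000000000
  ~b = 1111000011110000
  (a & ~b) = 0000000011110000
  (d | b) = 0101111101011111
  ((d | b) & ~b) = 0101000001010000
  ((a & ~b) | ((d | b) & ~b)) = 0101000011110000
  (((a & ~b) | ((d | b) & ~b)) & ~a) = 0101000000000000
  ((~c & ~a) & (((a & ~b) | ((d | b) & ~b)) & ~a)) = 0100000000000000

((~c & ~a) & (((a & ~b) | ((d | b) & ~b)) & ~a))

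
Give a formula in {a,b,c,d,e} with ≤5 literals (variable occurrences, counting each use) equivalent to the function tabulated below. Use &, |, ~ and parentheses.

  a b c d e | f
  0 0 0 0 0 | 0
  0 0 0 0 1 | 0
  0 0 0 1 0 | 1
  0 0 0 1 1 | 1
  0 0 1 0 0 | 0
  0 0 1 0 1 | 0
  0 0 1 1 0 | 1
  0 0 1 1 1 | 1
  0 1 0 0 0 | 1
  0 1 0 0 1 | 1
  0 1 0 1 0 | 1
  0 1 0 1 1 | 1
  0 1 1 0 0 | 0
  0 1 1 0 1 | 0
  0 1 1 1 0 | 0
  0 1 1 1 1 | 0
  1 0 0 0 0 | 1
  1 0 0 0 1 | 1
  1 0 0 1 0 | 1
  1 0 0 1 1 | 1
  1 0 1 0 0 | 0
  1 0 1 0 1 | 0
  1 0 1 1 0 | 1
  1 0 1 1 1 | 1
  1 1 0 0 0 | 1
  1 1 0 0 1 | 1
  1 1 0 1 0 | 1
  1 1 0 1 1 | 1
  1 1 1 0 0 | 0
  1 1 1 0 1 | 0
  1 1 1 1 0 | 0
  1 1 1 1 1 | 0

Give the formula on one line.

  (a | b) = 00000000111111111111111111111111
  ~c = 11110000111100001111000011110000
  ((a | b) & ~c) = 00000000111100001111000011110000
  ~b = 11111111000000001111111100000000
  (~b & d) = 00110011000000000011001100000000
  (((a | b) & ~c) | (~b & d)) = 00110011111100001111001111110000

(((a | b) & ~c) | (~b & d))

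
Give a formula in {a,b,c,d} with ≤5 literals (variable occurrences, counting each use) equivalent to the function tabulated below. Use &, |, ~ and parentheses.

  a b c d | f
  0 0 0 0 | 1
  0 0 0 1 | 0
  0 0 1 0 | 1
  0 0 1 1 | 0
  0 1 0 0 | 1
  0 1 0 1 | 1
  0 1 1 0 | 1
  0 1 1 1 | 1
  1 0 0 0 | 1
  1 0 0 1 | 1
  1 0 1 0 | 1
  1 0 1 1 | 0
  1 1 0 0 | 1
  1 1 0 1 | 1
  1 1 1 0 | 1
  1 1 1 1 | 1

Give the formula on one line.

  ~c = 1100110011001100
  (~c & a) = 0000000011001100
  ~d = 1010101010101010
  (b | ~d) = 1010111110101111
  ((~c & a) | (b | ~d)) = 1010111111101111

((~c & a) | (b | ~d))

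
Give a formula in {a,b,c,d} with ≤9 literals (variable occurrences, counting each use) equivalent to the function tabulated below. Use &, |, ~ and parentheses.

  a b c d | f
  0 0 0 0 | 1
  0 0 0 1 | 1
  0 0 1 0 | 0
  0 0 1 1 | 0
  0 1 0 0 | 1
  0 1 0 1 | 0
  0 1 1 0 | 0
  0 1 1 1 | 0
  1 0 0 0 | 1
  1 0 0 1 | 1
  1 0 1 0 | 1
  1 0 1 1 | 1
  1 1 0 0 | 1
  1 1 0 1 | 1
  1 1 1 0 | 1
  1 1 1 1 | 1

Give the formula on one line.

  ~c = 1100110011001100
  (a | ~c) = 1100110011111111
  ~b = 1111000011110000
  ~d = 1010101010101010
  (~b | ~d) = 1111101011111010
  ((~b | ~d) | a) = 1111101011111111
  (~b & d) = 0101000001010000
  (c | (~b & d)) = 0111001101110011
  (((~b | ~d) | a) | (c | (~b & d))) = 1111101111111111
  ((a | ~c) & (((~b | ~d) | a) | (c | (~b & d)))) = 1100100011111111

((a | ~c) & (((~b | ~d) | a) | (c | (~b & d))))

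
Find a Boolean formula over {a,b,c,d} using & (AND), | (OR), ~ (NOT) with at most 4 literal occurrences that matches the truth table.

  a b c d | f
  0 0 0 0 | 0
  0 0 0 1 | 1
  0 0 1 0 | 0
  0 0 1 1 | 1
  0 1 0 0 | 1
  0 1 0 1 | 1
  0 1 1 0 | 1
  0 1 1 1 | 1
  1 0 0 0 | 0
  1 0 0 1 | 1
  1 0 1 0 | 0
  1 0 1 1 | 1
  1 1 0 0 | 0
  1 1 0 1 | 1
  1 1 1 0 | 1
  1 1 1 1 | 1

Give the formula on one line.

  ~a = 1111111100000000
  (~a | c) = 1111111100110011
  (b & (~a | c)) = 0000111100000011
  ((b & (~a | c)) | d) = 0101111101010111

((b & (~a | c)) | d)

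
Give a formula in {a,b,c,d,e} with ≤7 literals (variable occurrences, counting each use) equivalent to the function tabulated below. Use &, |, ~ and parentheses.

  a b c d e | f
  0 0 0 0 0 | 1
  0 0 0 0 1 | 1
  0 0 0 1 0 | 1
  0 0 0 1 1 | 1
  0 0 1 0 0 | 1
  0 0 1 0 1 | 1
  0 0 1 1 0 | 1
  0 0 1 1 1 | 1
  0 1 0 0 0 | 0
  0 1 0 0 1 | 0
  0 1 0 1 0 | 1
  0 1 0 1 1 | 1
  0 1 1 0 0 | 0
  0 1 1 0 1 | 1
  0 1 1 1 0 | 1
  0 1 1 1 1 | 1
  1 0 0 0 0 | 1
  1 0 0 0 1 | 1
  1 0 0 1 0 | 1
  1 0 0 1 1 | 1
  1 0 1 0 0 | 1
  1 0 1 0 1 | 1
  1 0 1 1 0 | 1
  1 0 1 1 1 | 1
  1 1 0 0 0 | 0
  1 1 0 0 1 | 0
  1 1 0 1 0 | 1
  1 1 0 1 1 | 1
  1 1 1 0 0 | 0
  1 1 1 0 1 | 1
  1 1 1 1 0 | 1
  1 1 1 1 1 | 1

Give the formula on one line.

  ~b = 11111111000000001111111100000000
  (d | ~b) = 11111111001100111111111100110011
  (e & c) = 00000101000001010000010100000101
  ((d | ~b) | (e & c)) = 11111111001101111111111100110111

((d | ~b) | (e & c))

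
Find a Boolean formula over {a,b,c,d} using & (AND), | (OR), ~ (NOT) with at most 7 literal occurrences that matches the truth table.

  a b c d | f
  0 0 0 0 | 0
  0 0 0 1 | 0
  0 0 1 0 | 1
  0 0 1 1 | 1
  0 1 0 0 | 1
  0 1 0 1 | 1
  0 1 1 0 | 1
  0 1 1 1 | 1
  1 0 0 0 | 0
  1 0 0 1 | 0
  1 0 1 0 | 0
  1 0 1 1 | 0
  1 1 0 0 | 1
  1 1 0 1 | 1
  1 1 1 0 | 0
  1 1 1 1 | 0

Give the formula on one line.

((b & ~c) | (~a & c))

  ~c = 1100110011001100
  (b & ~c) = 0000110000001100
  ~a = 1111111100000000
  (~a & c) = 0011001100000000
  ((b & ~c) | (~a & c)) = 0011111100001100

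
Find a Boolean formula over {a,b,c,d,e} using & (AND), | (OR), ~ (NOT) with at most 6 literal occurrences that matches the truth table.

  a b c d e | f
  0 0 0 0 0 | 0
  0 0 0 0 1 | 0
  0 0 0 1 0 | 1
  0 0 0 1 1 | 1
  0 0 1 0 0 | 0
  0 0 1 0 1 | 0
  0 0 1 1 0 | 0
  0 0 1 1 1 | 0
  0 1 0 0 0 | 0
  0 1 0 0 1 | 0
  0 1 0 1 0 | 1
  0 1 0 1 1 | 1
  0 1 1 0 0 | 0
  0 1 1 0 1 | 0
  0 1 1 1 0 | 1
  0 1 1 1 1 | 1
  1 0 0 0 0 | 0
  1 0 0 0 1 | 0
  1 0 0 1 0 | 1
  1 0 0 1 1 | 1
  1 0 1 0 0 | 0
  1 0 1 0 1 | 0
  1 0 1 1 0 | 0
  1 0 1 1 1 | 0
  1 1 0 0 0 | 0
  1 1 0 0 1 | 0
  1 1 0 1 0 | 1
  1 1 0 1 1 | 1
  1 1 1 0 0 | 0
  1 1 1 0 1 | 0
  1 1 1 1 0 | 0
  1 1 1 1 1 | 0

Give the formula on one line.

  ~c = 11110000111100001111000011110000
  ~a = 11111111111111110000000000000000
  (~a & b) = 00000000111111110000000000000000
  (~c | (~a & b)) = 11110000111111111111000011110000
  ((~c | (~a & b)) & d) = 00110000001100110011000000110000

((~c | (~a & b)) & d)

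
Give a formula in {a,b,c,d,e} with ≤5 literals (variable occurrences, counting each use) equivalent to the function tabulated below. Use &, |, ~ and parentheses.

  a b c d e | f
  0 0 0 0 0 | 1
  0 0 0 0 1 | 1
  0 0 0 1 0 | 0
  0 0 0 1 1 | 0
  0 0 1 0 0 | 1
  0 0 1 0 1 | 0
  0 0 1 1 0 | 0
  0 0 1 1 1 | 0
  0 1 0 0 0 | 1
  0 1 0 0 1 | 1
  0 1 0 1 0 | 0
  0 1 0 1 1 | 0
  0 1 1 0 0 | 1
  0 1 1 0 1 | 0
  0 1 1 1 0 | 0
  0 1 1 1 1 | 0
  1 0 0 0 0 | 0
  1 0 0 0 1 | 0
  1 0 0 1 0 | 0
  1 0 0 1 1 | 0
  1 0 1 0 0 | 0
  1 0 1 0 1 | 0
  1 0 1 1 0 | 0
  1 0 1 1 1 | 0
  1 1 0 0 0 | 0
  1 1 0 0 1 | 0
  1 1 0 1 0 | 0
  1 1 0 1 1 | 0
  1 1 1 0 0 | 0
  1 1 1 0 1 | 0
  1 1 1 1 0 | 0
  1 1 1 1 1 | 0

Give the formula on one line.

((~d & ~a) & (~c | (~a & ~e)))

  ~d = 11001100110011001100110011001100
  ~a = 11111111111111110000000000000000
  (~d & ~a) = 11001100110011000000000000000000
  ~c = 11110000111100001111000011110000
  ~e = 10101010101010101010101010101010
  (~a & ~e) = 10101010101010100000000000000000
  (~c | (~a & ~e)) = 11111010111110101111000011110000
  ((~d & ~a) & (~c | (~a & ~e))) = 11001000110010000000000000000000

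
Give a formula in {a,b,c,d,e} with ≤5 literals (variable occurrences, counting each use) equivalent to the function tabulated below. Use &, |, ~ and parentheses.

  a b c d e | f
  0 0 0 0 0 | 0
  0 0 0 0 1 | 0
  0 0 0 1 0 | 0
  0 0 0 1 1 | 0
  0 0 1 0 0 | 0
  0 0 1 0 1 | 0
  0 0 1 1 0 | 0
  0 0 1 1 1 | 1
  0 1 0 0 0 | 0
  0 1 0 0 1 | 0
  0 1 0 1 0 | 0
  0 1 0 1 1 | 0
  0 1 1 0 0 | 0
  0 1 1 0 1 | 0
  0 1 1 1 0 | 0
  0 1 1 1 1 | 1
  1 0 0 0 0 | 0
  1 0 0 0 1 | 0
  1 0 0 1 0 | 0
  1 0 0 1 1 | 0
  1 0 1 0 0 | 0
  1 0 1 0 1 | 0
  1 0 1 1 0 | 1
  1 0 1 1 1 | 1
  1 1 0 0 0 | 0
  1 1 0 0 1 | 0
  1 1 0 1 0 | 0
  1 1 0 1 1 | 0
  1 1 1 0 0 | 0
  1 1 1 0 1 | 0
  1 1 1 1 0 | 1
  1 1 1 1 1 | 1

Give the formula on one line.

((d & c) & (c & (e | a)))

  (d & c) = 00000011000000110000001100000011
  (e | a) = 01010101010101011111111111111111
  (c & (e | a)) = 00000101000001010000111100001111
  ((d & c) & (c & (e | a))) = 00000001000000010000001100000011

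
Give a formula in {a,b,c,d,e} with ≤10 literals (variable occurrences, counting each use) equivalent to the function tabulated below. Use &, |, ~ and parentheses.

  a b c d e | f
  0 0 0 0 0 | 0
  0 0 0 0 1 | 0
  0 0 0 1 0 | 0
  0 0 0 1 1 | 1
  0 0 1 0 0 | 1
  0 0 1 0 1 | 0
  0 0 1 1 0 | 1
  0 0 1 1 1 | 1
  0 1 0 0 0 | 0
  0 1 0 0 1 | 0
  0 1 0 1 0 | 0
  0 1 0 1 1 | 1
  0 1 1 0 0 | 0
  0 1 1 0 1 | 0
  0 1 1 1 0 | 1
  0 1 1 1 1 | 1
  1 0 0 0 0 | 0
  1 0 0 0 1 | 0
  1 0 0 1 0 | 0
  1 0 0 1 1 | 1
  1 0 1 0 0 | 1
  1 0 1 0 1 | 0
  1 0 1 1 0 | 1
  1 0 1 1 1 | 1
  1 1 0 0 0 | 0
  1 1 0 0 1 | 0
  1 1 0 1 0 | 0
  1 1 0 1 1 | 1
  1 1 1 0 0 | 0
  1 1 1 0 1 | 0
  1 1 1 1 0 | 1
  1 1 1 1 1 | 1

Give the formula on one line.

((((~e & ~b) & c) | ((e & d) & ~c)) | (c & d))

  ~e = 10101010101010101010101010101010
  ~b = 11111111000000001111111100000000
  (~e & ~b) = 10101010000000001010101000000000
  ((~e & ~b) & c) = 00001010000000000000101000000000
  (e & d) = 00010001000100010001000100010001
  ~c = 11110000111100001111000011110000
  ((e & d) & ~c) = 00010000000100000001000000010000
  (((~e & ~b) & c) | ((e & d) & ~c)) = 00011010000100000001101000010000
  (c & d) = 00000011000000110000001100000011
  ((((~e & ~b) & c) | ((e & d) & ~c)) | (c & d)) = 00011011000100110001101100010011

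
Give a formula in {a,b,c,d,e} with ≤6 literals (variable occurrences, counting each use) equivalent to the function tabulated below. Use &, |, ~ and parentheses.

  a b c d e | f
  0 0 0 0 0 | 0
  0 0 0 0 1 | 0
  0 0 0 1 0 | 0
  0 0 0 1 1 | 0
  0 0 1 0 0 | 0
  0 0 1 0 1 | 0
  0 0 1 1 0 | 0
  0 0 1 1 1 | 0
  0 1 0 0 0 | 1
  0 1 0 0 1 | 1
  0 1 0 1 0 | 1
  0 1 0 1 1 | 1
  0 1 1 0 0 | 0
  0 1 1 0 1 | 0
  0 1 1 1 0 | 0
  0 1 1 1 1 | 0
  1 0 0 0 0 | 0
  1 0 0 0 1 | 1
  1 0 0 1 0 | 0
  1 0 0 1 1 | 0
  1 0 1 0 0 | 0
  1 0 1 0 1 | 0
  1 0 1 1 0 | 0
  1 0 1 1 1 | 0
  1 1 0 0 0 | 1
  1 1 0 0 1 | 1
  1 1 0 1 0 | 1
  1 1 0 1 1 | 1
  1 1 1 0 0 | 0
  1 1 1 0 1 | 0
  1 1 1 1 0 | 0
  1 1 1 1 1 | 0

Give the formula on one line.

((b & ~c) | (~c & (a & (e & ~d))))

  ~c = 11110000111100001111000011110000
  (b & ~c) = 00000000111100000000000011110000
  ~d = 11001100110011001100110011001100
  (e & ~d) = 01000100010001000100010001000100
  (a & (e & ~d)) = 00000000000000000100010001000100
  (~c & (a & (e & ~d))) = 00000000000000000100000001000000
  ((b & ~c) | (~c & (a & (e & ~d)))) = 00000000111100000100000011110000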